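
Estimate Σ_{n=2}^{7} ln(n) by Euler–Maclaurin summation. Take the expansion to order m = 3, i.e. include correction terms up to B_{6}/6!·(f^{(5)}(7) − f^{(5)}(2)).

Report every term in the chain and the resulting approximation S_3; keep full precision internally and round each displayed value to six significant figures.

The integral term ∫_2^7 ln(x) dx = 7.23508.
Endpoint term: (f(2) + f(7))/2 = (0.693147 + 1.94591)/2 = 1.31953.
Integral + boundary = 8.55461.
Correction k=1: B_{2}/2! · (f^{(1)}(7) − f^{(1)}(2)) = 1/12 · (0.142857 − 0.500000) = -0.0297619.
Running total after k=1: 8.52484.
Correction k=2: B_{4}/4! · (f^{(3)}(7) − f^{(3)}(2)) = −1/720 · (0.00583090 − 0.250000) = 0.000339124.
Running total after k=2: 8.52518.
Correction k=3: B_{6}/6! · (f^{(5)}(7) − f^{(5)}(2)) = 1/30240 · (0.00142798 − 0.750000) = -2.47544e-05.

S_3 ≈ 8.52516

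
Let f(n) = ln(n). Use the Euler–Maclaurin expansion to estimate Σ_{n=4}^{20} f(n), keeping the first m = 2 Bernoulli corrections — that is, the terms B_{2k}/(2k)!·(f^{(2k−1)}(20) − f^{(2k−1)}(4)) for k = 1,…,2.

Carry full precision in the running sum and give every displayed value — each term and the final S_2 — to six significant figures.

∫_4^20 ln(x) dx evaluates to 38.3695.
Endpoint term: (f(4) + f(20))/2 = (1.38629 + 2.99573)/2 = 2.19101.
Integral + boundary = 40.5605.
Correction k=1: B_{2}/2! · (f^{(1)}(20) − f^{(1)}(4)) = 1/12 · (0.0500000 − 0.250000) = -0.0166667.
After k=1: 40.5438.
Correction k=2: B_{4}/4! · (f^{(3)}(20) − f^{(3)}(4)) = −1/720 · (0.000250000 − 0.0312500) = 4.30556e-05.

S_2 ≈ 40.5439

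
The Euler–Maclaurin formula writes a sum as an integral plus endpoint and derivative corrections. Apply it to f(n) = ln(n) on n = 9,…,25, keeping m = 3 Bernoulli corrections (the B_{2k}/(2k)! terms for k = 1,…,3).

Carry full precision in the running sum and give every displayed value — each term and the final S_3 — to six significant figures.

∫_9^25 ln(x) dx evaluates to 44.6969.
½[f(9) + f(25)] = ½[2.19722 + 3.21888] = 2.70805.
Running total after boundary: 47.4049.
Correction k=1: B_{2}/2! · (f^{(1)}(25) − f^{(1)}(9)) = 1/12 · (0.0400000 − 0.111111) = -0.00592593.
Partial sum through k=1: 47.3990.
Correction k=2: B_{4}/4! · (f^{(3)}(25) − f^{(3)}(9)) = −1/720 · (0.000128000 − 0.00274348) = 3.63262e-06.
Partial sum through k=2: 47.3990.
Correction k=3: B_{6}/6! · (f^{(5)}(25) − f^{(5)}(9)) = 1/30240 · (2.45760e-06 − 0.000406442) = -1.33593e-08.

S_3 ≈ 47.3990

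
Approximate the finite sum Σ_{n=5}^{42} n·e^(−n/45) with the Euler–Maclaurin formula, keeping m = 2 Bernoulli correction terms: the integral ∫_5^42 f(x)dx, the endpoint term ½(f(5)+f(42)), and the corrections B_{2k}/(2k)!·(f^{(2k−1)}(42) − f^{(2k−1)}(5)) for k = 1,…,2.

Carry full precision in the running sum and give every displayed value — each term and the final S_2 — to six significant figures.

S_2 ≈ 484.282

∫_5^42 x·e^(−x/45) dx evaluates to 473.851.
Boundary: ½(f(5) + f(42)) = ½(4.47420 + 16.5161) = 10.4952.
Integral + boundary = 484.346.
k=1: B_{2}/(2)! × [f^{(1)}(42) − f^{(1)}(5)] = 1/12 × (0.0262160 − 0.795413) = -0.0640997.
After k=1: 484.282.
k=2: B_{4}/(4)! × [f^{(3)}(42) − f^{(3)}(5)] = −1/720 × (0.000401332 − 0.00127659) = 1.21563e-06.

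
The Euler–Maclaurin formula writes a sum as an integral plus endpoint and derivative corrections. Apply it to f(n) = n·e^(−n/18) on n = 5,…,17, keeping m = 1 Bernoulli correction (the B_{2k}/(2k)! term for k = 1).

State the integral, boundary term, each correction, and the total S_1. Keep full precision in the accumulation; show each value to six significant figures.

Integral: ∫_5^17 x·e^(−x/18) dx = 68.5864.
Endpoint term: (f(5) + f(17))/2 = (3.78733 + 6.61122)/2 = 5.19928.
Integral + boundary = 73.7856.
k=1: B_{2}/(2)! × [f^{(1)}(17) − f^{(1)}(5)] = 1/12 × (0.0216053 − 0.547058) = -0.0437877.

S_1 ≈ 73.7418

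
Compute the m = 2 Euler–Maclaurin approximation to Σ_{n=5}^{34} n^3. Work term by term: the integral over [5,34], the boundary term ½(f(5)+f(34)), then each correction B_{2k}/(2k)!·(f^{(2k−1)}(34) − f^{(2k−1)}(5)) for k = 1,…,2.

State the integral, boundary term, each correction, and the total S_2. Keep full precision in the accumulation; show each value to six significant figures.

Integral: ∫_5^34 x^3 dx = 333928.
½[f(5) + f(34)] = ½[125.000 + 39304.0] = 19714.5.
Running total after boundary: 353642.
k=1: B_{2}/(2)! × [f^{(1)}(34) − f^{(1)}(5)] = 1/12 × (3468.00 − 75.0000) = 282.750.
After k=1: 353925.
k=2: B_{4}/(4)! × [f^{(3)}(34) − f^{(3)}(5)] = −1/720 × (6.00000 − 6.00000) = 0.00000.

S_2 ≈ 353925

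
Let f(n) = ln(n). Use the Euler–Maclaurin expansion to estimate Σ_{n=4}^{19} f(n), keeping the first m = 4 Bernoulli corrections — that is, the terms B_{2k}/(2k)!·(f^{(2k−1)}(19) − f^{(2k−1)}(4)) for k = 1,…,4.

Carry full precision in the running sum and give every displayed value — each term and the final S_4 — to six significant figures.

S_4 ≈ 37.5481

The integral term ∫_4^19 ln(x) dx = 35.3992.
Endpoint term: (f(4) + f(19))/2 = (1.38629 + 2.94444)/2 = 2.16537.
Running total after boundary: 37.5645.
k=1: B_{2}/(2)! × [f^{(1)}(19) − f^{(1)}(4)] = 1/12 × (0.0526316 − 0.250000) = -0.0164474.
Running total after k=1: 37.5481.
k=2: B_{4}/(4)! × [f^{(3)}(19) − f^{(3)}(4)] = −1/720 × (0.000291588 − 0.0312500) = 4.29978e-05.
Running total after k=2: 37.5481.
k=3: B_{6}/(6)! × [f^{(5)}(19) − f^{(5)}(4)] = 1/30240 × (9.69267e-06 − 0.0234375) = -7.74729e-07.
Running total after k=3: 37.5481.
k=4: B_{8}/(8)! × [f^{(7)}(19) − f^{(7)}(4)] = −1/1209600 × (8.05485e-07 − 0.0439453) = 3.63298e-08.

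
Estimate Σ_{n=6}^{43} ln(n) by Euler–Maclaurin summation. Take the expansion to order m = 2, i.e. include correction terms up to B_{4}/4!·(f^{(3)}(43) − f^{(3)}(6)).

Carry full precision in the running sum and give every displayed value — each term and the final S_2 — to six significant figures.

∫_6^43 ln(x) dx evaluates to 113.981.
Boundary: ½(f(6) + f(43)) = ½(1.79176 + 3.76120) = 2.77648.
Integral + boundary = 116.758.
Order-1 term: 1/12 · (0.0232558 − 0.166667) = -0.0119509.
After k=1: 116.746.
Order-2 term: −1/720 · (2.51550e-05 − 0.00925926) = 1.28251e-05.

S_2 ≈ 116.746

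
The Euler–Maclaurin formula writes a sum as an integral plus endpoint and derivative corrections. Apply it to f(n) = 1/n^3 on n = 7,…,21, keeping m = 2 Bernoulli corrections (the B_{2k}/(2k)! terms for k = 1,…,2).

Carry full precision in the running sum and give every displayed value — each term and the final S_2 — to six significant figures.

∫_7^21 1/x^3 dx evaluates to 0.00907029.
½[f(7) + f(21)] = ½[0.00291545 + 0.000107980] = 0.00151172.
Integral + boundary = 0.0105820.
Order-1 term: 1/12 · (-1.54257e-05 − (-0.00124948)) = 0.000102838.
Running total after k=1: 0.0106848.
Order-2 term: −1/720 · (-6.99577e-07 − (-0.000509992)) = -7.07350e-07.

S_2 ≈ 0.0106841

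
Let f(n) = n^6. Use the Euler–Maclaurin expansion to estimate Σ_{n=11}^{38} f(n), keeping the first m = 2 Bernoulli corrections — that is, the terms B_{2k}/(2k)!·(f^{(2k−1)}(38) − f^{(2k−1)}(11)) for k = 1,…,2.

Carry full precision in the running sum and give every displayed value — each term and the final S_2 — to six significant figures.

S_2 ≈ 1.78882e+10

The integral term ∫_11^38 x^6 dx = 1.63423e+10.
½[f(11) + f(38)] = ½[1.77156e+06 + 3.01094e+09] = 1.50635e+09.
So far: 1.78487e+10.
k=1: B_{2}/(2)! × [f^{(1)}(38) − f^{(1)}(11)] = 1/12 × (4.75411e+08 − 966306) = 3.95371e+07.
Partial sum through k=1: 1.78882e+10.
k=2: B_{4}/(4)! × [f^{(3)}(38) − f^{(3)}(11)] = −1/720 × (6.58464e+06 − 159720) = -8923.50.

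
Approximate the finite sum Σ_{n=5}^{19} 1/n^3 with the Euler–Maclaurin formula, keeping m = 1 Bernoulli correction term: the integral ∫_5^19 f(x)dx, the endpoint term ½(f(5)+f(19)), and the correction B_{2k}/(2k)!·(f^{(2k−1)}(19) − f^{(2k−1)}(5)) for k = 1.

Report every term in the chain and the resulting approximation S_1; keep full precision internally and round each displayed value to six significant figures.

∫_5^19 1/x^3 dx evaluates to 0.0186150.
Boundary: ½(f(5) + f(19)) = ½(0.00800000 + 0.000145794) = 0.00407290.
So far: 0.0226879.
Order-1 term: 1/12 · (-2.30201e-05 − (-0.00480000)) = 0.000398082.

S_1 ≈ 0.0230859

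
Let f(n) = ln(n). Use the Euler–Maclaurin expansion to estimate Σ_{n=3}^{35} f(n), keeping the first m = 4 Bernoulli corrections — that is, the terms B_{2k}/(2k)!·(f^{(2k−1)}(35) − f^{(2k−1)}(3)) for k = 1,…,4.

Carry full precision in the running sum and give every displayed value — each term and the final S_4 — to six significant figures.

S_4 ≈ 91.4430

The integral term ∫_3^35 ln(x) dx = 89.1413.
Endpoint term: (f(3) + f(35))/2 = (1.09861 + 3.55535)/2 = 2.32698.
Integral + boundary = 91.4683.
Order-1 term: 1/12 · (0.0285714 − 0.333333) = -0.0253968.
After k=1: 91.4429.
Order-2 term: −1/720 · (4.66472e-05 − 0.0740741) = 0.000102816.
After k=2: 91.4430.
Order-3 term: 1/30240 · (4.56952e-07 − 0.0987654) = -3.26604e-06.
After k=3: 91.4430.
Order-4 term: −1/1209600 · (1.11907e-08 − 0.329218) = 2.72171e-07.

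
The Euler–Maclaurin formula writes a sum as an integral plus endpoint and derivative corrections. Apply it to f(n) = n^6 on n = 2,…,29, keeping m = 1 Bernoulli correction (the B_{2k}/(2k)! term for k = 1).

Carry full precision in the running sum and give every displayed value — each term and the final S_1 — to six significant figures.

S_1 ≈ 2.77194e+09

The integral term ∫_2^29 x^6 dx = 2.46427e+09.
½[f(2) + f(29)] = ½[64.0000 + 5.94823e+08] = 2.97412e+08.
Running total after boundary: 2.76168e+09.
Correction k=1: B_{2}/2! · (f^{(1)}(29) − f^{(1)}(2)) = 1/12 · (1.23067e+08 − 192.000) = 1.02556e+07.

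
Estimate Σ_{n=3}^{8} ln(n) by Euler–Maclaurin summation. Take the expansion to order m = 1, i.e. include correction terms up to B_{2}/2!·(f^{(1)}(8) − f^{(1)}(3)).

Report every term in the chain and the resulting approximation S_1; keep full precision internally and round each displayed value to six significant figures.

The integral term ∫_3^8 ln(x) dx = 8.33970.
Boundary: ½(f(3) + f(8)) = ½(1.09861 + 2.07944) = 1.58903.
So far: 9.92872.
k=1: B_{2}/(2)! × [f^{(1)}(8) − f^{(1)}(3)] = 1/12 × (0.125000 − 0.333333) = -0.0173611.

S_1 ≈ 9.91136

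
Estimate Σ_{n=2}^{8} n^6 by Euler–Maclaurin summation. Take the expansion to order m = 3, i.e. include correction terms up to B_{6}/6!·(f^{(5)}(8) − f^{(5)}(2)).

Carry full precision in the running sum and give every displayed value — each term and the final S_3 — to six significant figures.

Integral: ∫_2^8 x^6 dx = 299575.
Boundary: ½(f(2) + f(8)) = ½(64.0000 + 262144) = 131104.
Running total after boundary: 430679.
Correction k=1: B_{2}/2! · (f^{(1)}(8) − f^{(1)}(2)) = 1/12 · (196608 − 192.000) = 16368.0.
After k=1: 447047.
Correction k=2: B_{4}/4! · (f^{(3)}(8) − f^{(3)}(2)) = −1/720 · (61440.0 − 960.000) = -84.0000.
After k=2: 446963.
Correction k=3: B_{6}/6! · (f^{(5)}(8) − f^{(5)}(2)) = 1/30240 · (5760.00 − 1440.00) = 0.142857.

S_3 ≈ 446963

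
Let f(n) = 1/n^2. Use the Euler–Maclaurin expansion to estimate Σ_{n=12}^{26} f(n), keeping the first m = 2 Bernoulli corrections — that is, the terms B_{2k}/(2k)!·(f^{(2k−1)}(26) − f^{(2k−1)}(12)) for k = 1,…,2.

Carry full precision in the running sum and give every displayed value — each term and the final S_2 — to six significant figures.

S_2 ≈ 0.0491705

∫_12^26 1/x^2 dx evaluates to 0.0448718.
Boundary: ½(f(12) + f(26)) = ½(0.00694444 + 0.00147929) = 0.00421187.
Running total after boundary: 0.0490837.
Correction k=1: B_{2}/2! · (f^{(1)}(26) − f^{(1)}(12)) = 1/12 · (-0.000113792 − (-0.00115741)) = 8.69680e-05.
Partial sum through k=1: 0.0491706.
Correction k=2: B_{4}/4! · (f^{(3)}(26) − f^{(3)}(12)) = −1/720 · (-2.01997e-06 − (-9.64506e-05)) = -1.31154e-07.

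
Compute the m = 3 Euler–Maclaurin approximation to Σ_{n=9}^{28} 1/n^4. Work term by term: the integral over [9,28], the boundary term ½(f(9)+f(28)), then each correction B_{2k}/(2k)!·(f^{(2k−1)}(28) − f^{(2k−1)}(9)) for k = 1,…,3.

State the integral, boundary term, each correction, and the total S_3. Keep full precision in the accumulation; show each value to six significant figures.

S_3 ≈ 0.000524675

Integral: ∫_9^28 1/x^4 dx = 0.000442063.
Boundary: ½(f(9) + f(28)) = ½(0.000152416 + 1.62693e-06) = 7.70214e-05.
Running total after boundary: 0.000519084.
Correction k=1: B_{2}/2! · (f^{(1)}(28) − f^{(1)}(9)) = 1/12 · (-2.32418e-07 − (-6.77404e-05)) = 5.62566e-06.
Running total after k=1: 0.000524710.
Correction k=2: B_{4}/4! · (f^{(3)}(28) − f^{(3)}(9)) = −1/720 · (-8.89355e-09 − (-2.50890e-05)) = -3.48335e-08.
Running total after k=2: 0.000524675.
Correction k=3: B_{6}/6! · (f^{(5)}(28) − f^{(5)}(9)) = 1/30240 · (-6.35253e-10 − (-1.73455e-05)) = 5.73573e-10.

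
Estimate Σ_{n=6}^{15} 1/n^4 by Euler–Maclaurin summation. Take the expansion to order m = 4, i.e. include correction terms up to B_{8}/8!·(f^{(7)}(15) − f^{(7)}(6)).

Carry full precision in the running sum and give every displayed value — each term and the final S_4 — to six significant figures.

The integral term ∫_6^15 1/x^4 dx = 0.00144444.
Endpoint term: (f(6) + f(15))/2 = (0.000771605 + 1.97531e-05)/2 = 0.000395679.
So far: 0.00184012.
Correction k=1: B_{2}/2! · (f^{(1)}(15) − f^{(1)}(6)) = 1/12 · (-5.26749e-06 − (-0.000514403)) = 4.24280e-05.
Partial sum through k=1: 0.00188255.
Correction k=2: B_{4}/4! · (f^{(3)}(15) − f^{(3)}(6)) = −1/720 · (-7.02332e-07 − (-0.000428669)) = -5.94399e-07.
Partial sum through k=2: 0.00188196.
Correction k=3: B_{6}/6! · (f^{(5)}(15) − f^{(5)}(6)) = 1/30240 · (-1.74803e-07 − (-0.000666819)) = 2.20451e-08.
Partial sum through k=3: 0.00188198.
Correction k=4: B_{8}/8! · (f^{(7)}(15) − f^{(7)}(6)) = −1/1209600 · (-6.99210e-08 − (-0.00166705)) = -1.37812e-09.

S_4 ≈ 0.00188198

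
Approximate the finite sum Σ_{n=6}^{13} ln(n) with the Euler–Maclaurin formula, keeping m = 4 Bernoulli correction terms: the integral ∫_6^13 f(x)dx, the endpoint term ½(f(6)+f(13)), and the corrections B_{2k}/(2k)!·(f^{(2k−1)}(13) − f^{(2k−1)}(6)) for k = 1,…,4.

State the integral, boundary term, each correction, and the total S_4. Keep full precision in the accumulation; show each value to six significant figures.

S_4 ≈ 17.7647

Integral: ∫_6^13 ln(x) dx = 15.5938.
Endpoint term: (f(6) + f(13))/2 = (1.79176 + 2.56495)/2 = 2.17835.
Integral + boundary = 17.7721.
k=1: B_{2}/(2)! × [f^{(1)}(13) − f^{(1)}(6)] = 1/12 × (0.0769231 − 0.166667) = -0.00747863.
Running total after k=1: 17.7647.
k=2: B_{4}/(4)! × [f^{(3)}(13) − f^{(3)}(6)] = −1/720 × (0.000910332 − 0.00925926) = 1.15957e-05.
Running total after k=2: 17.7647.
k=3: B_{6}/(6)! × [f^{(5)}(13) − f^{(5)}(6)] = 1/30240 × (6.46390e-05 − 0.00308642) = -9.99266e-08.
Running total after k=3: 17.7647.
k=4: B_{8}/(8)! × [f^{(7)}(13) − f^{(7)}(6)] = −1/1209600 × (1.14744e-05 − 0.00257202) = 2.11685e-09.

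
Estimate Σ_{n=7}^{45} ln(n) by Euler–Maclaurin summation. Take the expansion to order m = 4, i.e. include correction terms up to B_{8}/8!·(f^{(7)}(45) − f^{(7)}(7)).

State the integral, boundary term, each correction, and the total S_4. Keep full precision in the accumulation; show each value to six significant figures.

S_4 ≈ 122.545

The integral term ∫_7^45 ln(x) dx = 119.678.
½[f(7) + f(45)] = ½[1.94591 + 3.80666] = 2.87629.
So far: 122.555.
Correction k=1: B_{2}/2! · (f^{(1)}(45) − f^{(1)}(7)) = 1/12 · (0.0222222 − 0.142857) = -0.0100529.
Running total after k=1: 122.545.
Correction k=2: B_{4}/4! · (f^{(3)}(45) − f^{(3)}(7)) = −1/720 · (2.19479e-05 − 0.00583090) = 8.06799e-06.
Running total after k=2: 122.545.
Correction k=3: B_{6}/6! · (f^{(5)}(45) − f^{(5)}(7)) = 1/30240 · (1.30061e-07 − 0.00142798) = -4.72171e-08.
Running total after k=3: 122.545.
Correction k=4: B_{8}/8! · (f^{(7)}(45) − f^{(7)}(7)) = −1/1209600 · (1.92684e-09 − 0.000874271) = 7.22776e-10.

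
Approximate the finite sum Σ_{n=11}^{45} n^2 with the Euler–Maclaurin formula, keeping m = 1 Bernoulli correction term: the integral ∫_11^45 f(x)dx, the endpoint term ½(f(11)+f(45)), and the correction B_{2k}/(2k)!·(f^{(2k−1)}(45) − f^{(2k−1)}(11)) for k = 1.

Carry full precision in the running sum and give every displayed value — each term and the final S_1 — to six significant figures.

S_1 ≈ 31010.0

The integral term ∫_11^45 x^2 dx = 29931.3.
Endpoint term: (f(11) + f(45))/2 = (121.000 + 2025.00)/2 = 1073.00.
So far: 31004.3.
k=1: B_{2}/(2)! × [f^{(1)}(45) − f^{(1)}(11)] = 1/12 × (90.0000 − 22.0000) = 5.66667.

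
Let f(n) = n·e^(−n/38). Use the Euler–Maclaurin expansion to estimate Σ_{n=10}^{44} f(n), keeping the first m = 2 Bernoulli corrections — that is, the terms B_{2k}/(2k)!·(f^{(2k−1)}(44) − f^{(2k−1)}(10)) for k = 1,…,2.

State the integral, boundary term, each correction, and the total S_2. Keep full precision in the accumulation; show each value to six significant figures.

The integral term ∫_10^44 x·e^(−x/38) dx = 423.082.
Boundary: ½(f(10) + f(44)) = ½(7.68621 + 13.8225) = 10.7543.
So far: 433.837.
Correction k=1: B_{2}/2! · (f^{(1)}(44) − f^{(1)}(10)) = 1/12 · (-0.0496021 − 0.566352) = -0.0513295.
Running total after k=1: 433.785.
Correction k=2: B_{4}/4! · (f^{(3)}(44) − f^{(3)}(10)) = −1/720 · (0.000400756 − 0.00145678) = 1.46670e-06.

S_2 ≈ 433.785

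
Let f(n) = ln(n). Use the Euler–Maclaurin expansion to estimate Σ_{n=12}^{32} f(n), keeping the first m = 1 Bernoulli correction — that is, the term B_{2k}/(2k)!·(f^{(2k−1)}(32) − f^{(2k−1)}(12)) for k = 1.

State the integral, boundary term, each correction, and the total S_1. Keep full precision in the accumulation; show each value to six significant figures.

∫_12^32 ln(x) dx evaluates to 61.0847.
Endpoint term: (f(12) + f(32))/2 = (2.48491 + 3.46574)/2 = 2.97532.
So far: 64.0600.
k=1: B_{2}/(2)! × [f^{(1)}(32) − f^{(1)}(12)] = 1/12 × (0.0312500 − 0.0833333) = -0.00434028.

S_1 ≈ 64.0557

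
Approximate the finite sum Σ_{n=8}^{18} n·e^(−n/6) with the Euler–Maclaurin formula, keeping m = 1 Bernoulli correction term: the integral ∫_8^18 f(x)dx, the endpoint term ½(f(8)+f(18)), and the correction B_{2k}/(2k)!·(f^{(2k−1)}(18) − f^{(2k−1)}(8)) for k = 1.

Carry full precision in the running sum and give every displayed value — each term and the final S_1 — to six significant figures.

Integral: ∫_8^18 x·e^(−x/6) dx = 14.9728.
½[f(8) + f(18)] = ½[2.10878 + 0.896167] = 1.50247.
So far: 16.4753.
Correction k=1: B_{2}/2! · (f^{(1)}(18) − f^{(1)}(8)) = 1/12 · (-0.0995741 − (-0.0878657)) = -0.000975702.

S_1 ≈ 16.4743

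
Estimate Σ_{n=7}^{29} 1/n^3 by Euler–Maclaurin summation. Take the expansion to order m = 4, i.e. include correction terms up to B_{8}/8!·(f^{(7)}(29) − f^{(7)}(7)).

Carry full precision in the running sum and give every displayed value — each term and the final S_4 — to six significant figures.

∫_7^29 1/x^3 dx evaluates to 0.00960955.
½[f(7) + f(29)] = ½[0.00291545 + 4.10021e-05] = 0.00147823.
Running total after boundary: 0.0110878.
k=1: B_{2}/(2)! × [f^{(1)}(29) − f^{(1)}(7)] = 1/12 × (-4.24160e-06 − (-0.00124948)) = 0.000103770.
After k=1: 0.0111915.
k=2: B_{4}/(4)! × [f^{(3)}(29) − f^{(3)}(7)] = −1/720 × (-1.00870e-07 − (-0.000509992)) = -7.08182e-07.
After k=2: 0.0111908.
k=3: B_{6}/(6)! × [f^{(5)}(29) − f^{(5)}(7)] = 1/30240 × (-5.03752e-09 − (-0.000437136)) = 1.44554e-08.
After k=3: 0.0111909.
k=4: B_{8}/(8)! × [f^{(7)}(29) − f^{(7)}(7)] = −1/1209600 × (-4.31274e-10 − (-0.000642322)) = -5.31020e-10.

S_4 ≈ 0.0111909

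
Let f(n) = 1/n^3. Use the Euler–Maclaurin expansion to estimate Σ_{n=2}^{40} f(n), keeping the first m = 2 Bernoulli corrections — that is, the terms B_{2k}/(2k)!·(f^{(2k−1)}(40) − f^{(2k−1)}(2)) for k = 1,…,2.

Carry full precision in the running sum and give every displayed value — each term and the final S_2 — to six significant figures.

The integral term ∫_2^40 1/x^3 dx = 0.124688.
Boundary: ½(f(2) + f(40)) = ½(0.125000 + 1.56250e-05) = 0.0625078.
Integral + boundary = 0.187195.
Order-1 term: 1/12 · (-1.17187e-06 − (-0.187500)) = 0.0156249.
After k=1: 0.202820.
Order-2 term: −1/720 · (-1.46484e-08 − (-0.937500)) = -0.00130208.

S_2 ≈ 0.201518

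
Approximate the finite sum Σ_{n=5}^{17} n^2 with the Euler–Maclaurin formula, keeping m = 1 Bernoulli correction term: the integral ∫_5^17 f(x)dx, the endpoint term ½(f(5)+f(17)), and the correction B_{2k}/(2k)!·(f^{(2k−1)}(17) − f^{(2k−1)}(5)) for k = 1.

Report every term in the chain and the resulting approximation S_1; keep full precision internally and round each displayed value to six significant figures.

S_1 ≈ 1755.00

∫_5^17 x^2 dx evaluates to 1596.00.
Boundary: ½(f(5) + f(17)) = ½(25.0000 + 289.000) = 157.000.
So far: 1753.00.
Order-1 term: 1/12 · (34.0000 − 10.0000) = 2.00000.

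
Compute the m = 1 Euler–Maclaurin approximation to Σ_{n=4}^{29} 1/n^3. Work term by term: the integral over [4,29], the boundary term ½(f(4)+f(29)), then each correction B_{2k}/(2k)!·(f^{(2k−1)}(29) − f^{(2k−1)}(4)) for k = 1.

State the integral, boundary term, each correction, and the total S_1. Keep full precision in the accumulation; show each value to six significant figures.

The integral term ∫_4^29 1/x^3 dx = 0.0306555.
½[f(4) + f(29)] = ½[0.0156250 + 4.10021e-05] = 0.00783300.
Integral + boundary = 0.0384885.
k=1: B_{2}/(2)! × [f^{(1)}(29) − f^{(1)}(4)] = 1/12 × (-4.24160e-06 − (-0.0117188)) = 0.000976209.

S_1 ≈ 0.0394647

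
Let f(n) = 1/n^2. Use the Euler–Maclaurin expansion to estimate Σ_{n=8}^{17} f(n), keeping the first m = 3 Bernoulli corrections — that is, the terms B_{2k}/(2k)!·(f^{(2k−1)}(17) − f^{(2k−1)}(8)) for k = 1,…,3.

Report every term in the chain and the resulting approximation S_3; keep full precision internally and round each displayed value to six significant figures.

S_3 ≈ 0.0760097

∫_8^17 1/x^2 dx evaluates to 0.0661765.
Boundary: ½(f(8) + f(17)) = ½(0.0156250 + 0.00346021) = 0.00954260.
Running total after boundary: 0.0757191.
Order-1 term: 1/12 · (-0.000407083 − (-0.00390625)) = 0.000291597.
Running total after k=1: 0.0760107.
Order-2 term: −1/720 · (-1.69031e-05 − (-0.000732422)) = -9.93776e-07.
Running total after k=2: 0.0760097.
Order-3 term: 1/30240 · (-1.75465e-06 − (-0.000343323)) = 1.12952e-08.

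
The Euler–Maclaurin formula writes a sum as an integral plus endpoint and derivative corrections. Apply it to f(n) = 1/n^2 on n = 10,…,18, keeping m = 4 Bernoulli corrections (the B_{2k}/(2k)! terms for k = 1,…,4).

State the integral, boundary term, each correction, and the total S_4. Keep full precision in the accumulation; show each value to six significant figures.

S_4 ≈ 0.0511254

The integral term ∫_10^18 1/x^2 dx = 0.0444444.
Boundary: ½(f(10) + f(18)) = ½(0.0100000 + 0.00308642) = 0.00654321.
So far: 0.0509877.
k=1: B_{2}/(2)! × [f^{(1)}(18) − f^{(1)}(10)] = 1/12 × (-0.000342936 − (-0.00200000)) = 0.000138089.
Partial sum through k=1: 0.0511257.
k=2: B_{4}/(4)! × [f^{(3)}(18) − f^{(3)}(10)] = −1/720 × (-1.27013e-05 − (-0.000240000)) = -3.15693e-07.
Partial sum through k=2: 0.0511254.
k=3: B_{6}/(6)! × [f^{(5)}(18) − f^{(5)}(10)] = 1/30240 × (-1.17605e-06 − (-7.20000e-05)) = 2.34206e-09.
Partial sum through k=3: 0.0511254.
k=4: B_{8}/(8)! × [f^{(7)}(18) − f^{(7)}(10)] = −1/1209600 × (-2.03268e-07 − (-4.03200e-05)) = -3.31653e-11.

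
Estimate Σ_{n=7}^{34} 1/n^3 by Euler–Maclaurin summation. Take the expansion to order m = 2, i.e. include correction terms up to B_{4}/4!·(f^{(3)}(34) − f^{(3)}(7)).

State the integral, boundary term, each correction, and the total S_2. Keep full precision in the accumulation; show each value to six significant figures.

Integral: ∫_7^34 1/x^3 dx = 0.00977156.
Endpoint term: (f(7) + f(34))/2 = (0.00291545 + 2.54427e-05)/2 = 0.00147045.
Integral + boundary = 0.0112420.
k=1: B_{2}/(2)! × [f^{(1)}(34) − f^{(1)}(7)] = 1/12 × (-2.24494e-06 − (-0.00124948)) = 0.000103936.
After k=1: 0.0113459.
k=2: B_{4}/(4)! × [f^{(3)}(34) − f^{(3)}(7)] = −1/720 × (-3.88399e-08 − (-0.000509992)) = -7.08268e-07.

S_2 ≈ 0.0113452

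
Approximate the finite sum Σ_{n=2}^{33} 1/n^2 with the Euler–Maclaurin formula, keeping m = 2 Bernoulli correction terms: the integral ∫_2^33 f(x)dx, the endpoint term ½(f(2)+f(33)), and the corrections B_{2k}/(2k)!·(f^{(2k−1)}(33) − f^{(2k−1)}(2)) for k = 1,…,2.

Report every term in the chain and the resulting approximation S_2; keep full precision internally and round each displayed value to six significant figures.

Integral: ∫_2^33 1/x^2 dx = 0.469697.
Boundary: ½(f(2) + f(33)) = ½(0.250000 + 0.000918274) = 0.125459.
So far: 0.595156.
k=1: B_{2}/(2)! × [f^{(1)}(33) − f^{(1)}(2)] = 1/12 × (-5.56529e-05 − (-0.250000)) = 0.0208287.
Running total after k=1: 0.615985.
k=2: B_{4}/(4)! × [f^{(3)}(33) − f^{(3)}(2)] = −1/720 × (-6.13256e-07 − (-0.750000)) = -0.00104167.

S_2 ≈ 0.614943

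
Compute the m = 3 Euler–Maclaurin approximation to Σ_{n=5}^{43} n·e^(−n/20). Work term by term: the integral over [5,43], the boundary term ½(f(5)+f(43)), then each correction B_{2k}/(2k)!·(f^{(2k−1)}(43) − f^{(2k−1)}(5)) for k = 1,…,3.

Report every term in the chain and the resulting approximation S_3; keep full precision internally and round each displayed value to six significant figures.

The integral term ∫_5^43 x·e^(−x/20) dx = 242.630.
Boundary: ½(f(5) + f(43)) = ½(3.89400 + 5.00882) = 4.45141.
Running total after boundary: 247.082.
Order-1 term: 1/12 · (-0.133957 − 0.584101) = -0.0598381.
Partial sum through k=1: 247.022.
Order-2 term: −1/720 · (0.000247529 − 0.00535426) = 7.09268e-06.
Partial sum through k=2: 247.022.
Order-3 term: 1/30240 · (2.07487e-06 − 2.31206e-05) = -6.95958e-10.

S_3 ≈ 247.022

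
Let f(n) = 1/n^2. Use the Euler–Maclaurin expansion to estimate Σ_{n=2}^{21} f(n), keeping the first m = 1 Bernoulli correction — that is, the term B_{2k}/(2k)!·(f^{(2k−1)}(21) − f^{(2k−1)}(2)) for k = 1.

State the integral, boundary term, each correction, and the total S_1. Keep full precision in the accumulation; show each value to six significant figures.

S_1 ≈ 0.599330

The integral term ∫_2^21 1/x^2 dx = 0.452381.
Endpoint term: (f(2) + f(21))/2 = (0.250000 + 0.00226757)/2 = 0.126134.
So far: 0.578515.
Order-1 term: 1/12 · (-0.000215959 − (-0.250000)) = 0.0208153.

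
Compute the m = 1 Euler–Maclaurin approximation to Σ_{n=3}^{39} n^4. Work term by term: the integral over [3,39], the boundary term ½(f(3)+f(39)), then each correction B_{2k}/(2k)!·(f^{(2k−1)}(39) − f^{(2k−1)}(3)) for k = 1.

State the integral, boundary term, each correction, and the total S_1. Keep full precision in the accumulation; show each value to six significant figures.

The integral term ∫_3^39 x^4 dx = 1.80448e+07.
½[f(3) + f(39)] = ½[81.0000 + 2.31344e+06] = 1.15676e+06.
Integral + boundary = 1.92016e+07.
Order-1 term: 1/12 · (237276 − 108.000) = 19764.0.

S_1 ≈ 1.92213e+07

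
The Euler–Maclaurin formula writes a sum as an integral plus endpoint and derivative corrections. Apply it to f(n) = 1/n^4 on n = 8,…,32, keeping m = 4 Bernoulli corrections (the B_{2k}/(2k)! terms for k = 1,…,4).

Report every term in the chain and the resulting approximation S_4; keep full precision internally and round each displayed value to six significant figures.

S_4 ≈ 0.000773501

The integral term ∫_8^32 1/x^4 dx = 0.000640869.
Boundary: ½(f(8) + f(32)) = ½(0.000244141 + 9.53674e-07) = 0.000122547.
Running total after boundary: 0.000763416.
Correction k=1: B_{2}/2! · (f^{(1)}(32) − f^{(1)}(8)) = 1/12 · (-1.19209e-07 − (-0.000122070)) = 1.01626e-05.
Partial sum through k=1: 0.000773579.
Correction k=2: B_{4}/4! · (f^{(3)}(32) − f^{(3)}(8)) = −1/720 · (-3.49246e-09 − (-5.72205e-05)) = -7.94680e-08.
Partial sum through k=2: 0.000773499.
Correction k=3: B_{6}/6! · (f^{(5)}(32) − f^{(5)}(8)) = 1/30240 · (-1.90994e-10 − (-5.00679e-05)) = 1.65568e-09.
Partial sum through k=3: 0.000773501.
Correction k=4: B_{8}/8! · (f^{(7)}(32) − f^{(7)}(8)) = −1/1209600 · (-1.67866e-11 − (-7.04080e-05)) = -5.82076e-11.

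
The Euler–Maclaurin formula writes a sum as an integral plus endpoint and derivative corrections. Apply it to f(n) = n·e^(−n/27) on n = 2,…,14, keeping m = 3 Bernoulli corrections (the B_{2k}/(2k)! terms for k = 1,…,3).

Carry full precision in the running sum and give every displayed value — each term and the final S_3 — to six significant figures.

∫_2^14 x·e^(−x/27) dx evaluates to 67.9861.
Endpoint term: (f(2) + f(14))/2 = (1.85721 + 8.33563)/2 = 5.09642.
Integral + boundary = 73.0825.
Order-1 term: 1/12 · (0.286675 − 0.859818) = -0.0477619.
After k=1: 73.0347.
Order-2 term: −1/720 · (0.00202672 − 0.00372706) = 2.36158e-06.
After k=2: 73.0347.
Order-3 term: 1/30240 · (5.02085e-06 − 8.60722e-06) = -1.18597e-10.

S_3 ≈ 73.0347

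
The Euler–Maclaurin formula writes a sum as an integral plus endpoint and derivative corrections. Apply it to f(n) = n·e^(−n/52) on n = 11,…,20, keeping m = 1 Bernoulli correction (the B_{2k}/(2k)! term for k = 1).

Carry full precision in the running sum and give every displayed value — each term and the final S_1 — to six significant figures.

S_1 ≈ 114.045

Integral: ∫_11^20 x·e^(−x/52) dx = 102.805.
Boundary: ½(f(11) + f(20)) = ½(8.90272 + 13.6142) = 11.2585.
Integral + boundary = 114.063.
k=1: B_{2}/(2)! × [f^{(1)}(20) − f^{(1)}(11)] = 1/12 × (0.418900 − 0.638132) = -0.0182693.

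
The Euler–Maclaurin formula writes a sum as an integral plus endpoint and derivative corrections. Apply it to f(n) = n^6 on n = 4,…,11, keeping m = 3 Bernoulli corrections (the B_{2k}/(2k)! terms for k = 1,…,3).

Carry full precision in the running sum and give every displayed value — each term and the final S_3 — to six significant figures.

S_3 ≈ 3.74917e+06

The integral term ∫_4^11 x^6 dx = 2.78154e+06.
Boundary: ½(f(4) + f(11)) = ½(4096.00 + 1.77156e+06) = 887828.
Integral + boundary = 3.66937e+06.
k=1: B_{2}/(2)! × [f^{(1)}(11) − f^{(1)}(4)] = 1/12 × (966306 − 6144.00) = 80013.5.
After k=1: 3.74938e+06.
k=2: B_{4}/(4)! × [f^{(3)}(11) − f^{(3)}(4)] = −1/720 × (159720 − 7680.00) = -211.167.
After k=2: 3.74917e+06.
k=3: B_{6}/(6)! × [f^{(5)}(11) − f^{(5)}(4)] = 1/30240 × (7920.00 − 2880.00) = 0.166667.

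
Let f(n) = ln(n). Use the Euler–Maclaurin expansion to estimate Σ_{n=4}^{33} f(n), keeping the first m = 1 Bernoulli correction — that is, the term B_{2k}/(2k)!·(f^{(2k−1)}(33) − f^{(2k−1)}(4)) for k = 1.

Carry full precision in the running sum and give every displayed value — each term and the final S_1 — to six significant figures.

Integral: ∫_4^33 ln(x) dx = 80.8396.
Boundary: ½(f(4) + f(33)) = ½(1.38629 + 3.49651) = 2.44140.
So far: 83.2810.
k=1: B_{2}/(2)! × [f^{(1)}(33) − f^{(1)}(4)] = 1/12 × (0.0303030 − 0.250000) = -0.0183081.

S_1 ≈ 83.2627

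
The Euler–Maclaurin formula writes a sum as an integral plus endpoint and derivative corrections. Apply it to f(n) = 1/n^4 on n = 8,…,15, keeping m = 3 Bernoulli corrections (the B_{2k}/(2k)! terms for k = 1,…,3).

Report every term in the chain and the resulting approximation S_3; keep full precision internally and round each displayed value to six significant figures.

S_3 ≈ 0.000693880

∫_8^15 1/x^4 dx evaluates to 0.000552276.
½[f(8) + f(15)] = ½[0.000244141 + 1.97531e-05] = 0.000131947.
Running total after boundary: 0.000684223.
Order-1 term: 1/12 · (-5.26749e-06 − (-0.000122070)) = 9.73357e-06.
Partial sum through k=1: 0.000693957.
Order-2 term: −1/720 · (-7.02332e-07 − (-5.72205e-05)) = -7.84974e-08.
Partial sum through k=2: 0.000693878.
Order-3 term: 1/30240 · (-1.74803e-07 − (-5.00679e-05)) = 1.64990e-09.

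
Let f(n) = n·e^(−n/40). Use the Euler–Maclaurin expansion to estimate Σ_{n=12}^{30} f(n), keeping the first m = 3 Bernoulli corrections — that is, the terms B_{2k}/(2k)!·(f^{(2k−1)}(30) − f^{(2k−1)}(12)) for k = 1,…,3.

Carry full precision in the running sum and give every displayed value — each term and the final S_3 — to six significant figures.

∫_12^30 x·e^(−x/40) dx evaluates to 218.276.
½[f(12) + f(30)] = ½[8.88982 + 14.1710] = 11.5304.
So far: 229.806.
Order-1 term: 1/12 · (0.118092 − 0.518573) = -0.0333734.
Running total after k=1: 229.773.
Order-2 term: −1/720 · (0.000664265 − 0.00125013) = 8.13702e-07.
Running total after k=2: 229.773.
Order-3 term: 1/30240 · (7.84202e-07 − 1.36010e-06) = -1.90441e-11.

S_3 ≈ 229.773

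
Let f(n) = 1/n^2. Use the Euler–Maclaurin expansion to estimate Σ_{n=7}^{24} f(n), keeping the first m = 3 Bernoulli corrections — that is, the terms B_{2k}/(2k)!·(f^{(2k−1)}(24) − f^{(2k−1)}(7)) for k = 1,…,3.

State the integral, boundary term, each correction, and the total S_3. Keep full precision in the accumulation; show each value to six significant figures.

The integral term ∫_7^24 1/x^2 dx = 0.101190.
½[f(7) + f(24)] = ½[0.0204082 + 0.00173611] = 0.0110721.
So far: 0.112263.
Order-1 term: 1/12 · (-0.000144676 − (-0.00583090)) = 0.000473852.
Running total after k=1: 0.112736.
Order-2 term: −1/720 · (-3.01408e-06 − (-0.00142798)) = -1.97911e-06.
Running total after k=2: 0.112734.
Order-3 term: 1/30240 · (-1.56983e-07 − (-0.000874271)) = 2.89059e-08.

S_3 ≈ 0.112735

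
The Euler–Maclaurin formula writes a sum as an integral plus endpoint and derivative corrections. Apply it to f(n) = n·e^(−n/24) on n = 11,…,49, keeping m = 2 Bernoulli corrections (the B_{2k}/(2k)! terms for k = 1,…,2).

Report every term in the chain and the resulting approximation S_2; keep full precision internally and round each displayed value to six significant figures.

S_2 ≈ 310.350

∫_11^49 x·e^(−x/24) dx evaluates to 303.732.
½[f(11) + f(49)] = ½[6.95570 + 6.36080] = 6.65825.
So far: 310.390.
Correction k=1: B_{2}/2! · (f^{(1)}(49) − f^{(1)}(11)) = 1/12 · (-0.135221 − 0.342516) = -0.0398114.
Running total after k=1: 310.350.
Correction k=2: B_{4}/4! · (f^{(3)}(49) − f^{(3)}(11)) = −1/720 · (0.000215978 − 0.00279026) = 3.57539e-06.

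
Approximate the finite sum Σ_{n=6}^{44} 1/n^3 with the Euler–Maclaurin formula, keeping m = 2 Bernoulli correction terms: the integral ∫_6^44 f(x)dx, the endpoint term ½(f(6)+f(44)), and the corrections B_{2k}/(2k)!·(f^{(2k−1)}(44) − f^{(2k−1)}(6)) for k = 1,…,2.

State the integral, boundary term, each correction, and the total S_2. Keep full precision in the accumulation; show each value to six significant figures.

The integral term ∫_6^44 1/x^3 dx = 0.0136306.
½[f(6) + f(44)] = ½[0.00462963 + 1.17393e-05] = 0.00232068.
So far: 0.0159513.
k=1: B_{2}/(2)! × [f^{(1)}(44) − f^{(1)}(6)] = 1/12 × (-8.00406e-07 − (-0.00231481)) = 0.000192835.
After k=1: 0.0161441.
k=2: B_{4}/(4)! × [f^{(3)}(44) − f^{(3)}(6)] = −1/720 × (-8.26866e-09 − (-0.00128601)) = -1.78611e-06.

S_2 ≈ 0.0161424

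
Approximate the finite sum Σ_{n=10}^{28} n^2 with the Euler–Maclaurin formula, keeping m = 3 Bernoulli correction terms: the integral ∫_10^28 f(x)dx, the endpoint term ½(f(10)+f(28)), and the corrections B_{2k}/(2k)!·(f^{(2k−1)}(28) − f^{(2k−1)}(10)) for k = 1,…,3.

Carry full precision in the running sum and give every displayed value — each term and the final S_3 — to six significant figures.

S_3 ≈ 7429.00

The integral term ∫_10^28 x^2 dx = 6984.00.
Endpoint term: (f(10) + f(28))/2 = (100.000 + 784.000)/2 = 442.000.
So far: 7426.00.
Correction k=1: B_{2}/2! · (f^{(1)}(28) − f^{(1)}(10)) = 1/12 · (56.0000 − 20.0000) = 3.00000.
Partial sum through k=1: 7429.00.
Correction k=2: B_{4}/4! · (f^{(3)}(28) − f^{(3)}(10)) = −1/720 · (0.00000 − 0.00000) = 0.00000.
Partial sum through k=2: 7429.00.
Correction k=3: B_{6}/6! · (f^{(5)}(28) − f^{(5)}(10)) = 1/30240 · (0.00000 − 0.00000) = 0.00000.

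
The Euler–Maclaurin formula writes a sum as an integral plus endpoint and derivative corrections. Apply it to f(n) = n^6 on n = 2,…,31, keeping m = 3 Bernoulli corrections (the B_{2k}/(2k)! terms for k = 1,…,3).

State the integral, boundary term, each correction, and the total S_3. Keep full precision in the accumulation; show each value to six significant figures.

Integral: ∫_2^31 x^6 dx = 3.93037e+09.
½[f(2) + f(31)] = ½[64.0000 + 8.87504e+08] = 4.43752e+08.
So far: 4.37413e+09.
Correction k=1: B_{2}/2! · (f^{(1)}(31) − f^{(1)}(2)) = 1/12 · (1.71775e+08 − 192.000) = 1.43146e+07.
Partial sum through k=1: 4.38844e+09.
Correction k=2: B_{4}/4! · (f^{(3)}(31) − f^{(3)}(2)) = −1/720 · (3.57492e+06 − 960.000) = -4963.83.
Partial sum through k=2: 4.38843e+09.
Correction k=3: B_{6}/6! · (f^{(5)}(31) − f^{(5)}(2)) = 1/30240 · (22320.0 − 1440.00) = 0.690476.

S_3 ≈ 4.38843e+09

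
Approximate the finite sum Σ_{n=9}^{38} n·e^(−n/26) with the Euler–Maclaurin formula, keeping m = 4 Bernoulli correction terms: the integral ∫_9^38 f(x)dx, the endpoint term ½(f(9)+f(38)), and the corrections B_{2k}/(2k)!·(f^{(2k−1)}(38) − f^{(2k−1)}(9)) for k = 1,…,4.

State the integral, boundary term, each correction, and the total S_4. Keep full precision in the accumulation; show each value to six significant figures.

Integral: ∫_9^38 x·e^(−x/26) dx = 257.890.
Endpoint term: (f(9) + f(38))/2 = (6.36663 + 8.81141)/2 = 7.58902.
So far: 265.479.
Correction k=1: B_{2}/2! · (f^{(1)}(38) − f^{(1)}(9)) = 1/12 · (-0.107021 − 0.462533) = -0.0474629.
After k=1: 265.432.
Correction k=2: B_{4}/4! · (f^{(3)}(38) − f^{(3)}(9)) = −1/720 · (0.000527718 − 0.00277713) = 3.12418e-06.
After k=2: 265.432.
Correction k=3: B_{6}/6! · (f^{(5)}(38) − f^{(5)}(9)) = 1/30240 · (1.79549e-06 − 7.20420e-06) = -1.78860e-10.
After k=3: 265.432.
Correction k=4: B_{8}/8! · (f^{(7)}(38) − f^{(7)}(9)) = −1/1209600 · (4.15730e-09 − 1.52370e-08) = 9.15982e-15.

S_4 ≈ 265.432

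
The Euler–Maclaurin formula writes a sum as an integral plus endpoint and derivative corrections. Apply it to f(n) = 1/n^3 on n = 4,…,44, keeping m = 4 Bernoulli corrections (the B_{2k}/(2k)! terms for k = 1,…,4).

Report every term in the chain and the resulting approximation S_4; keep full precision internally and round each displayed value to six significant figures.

S_4 ≈ 0.0397674

∫_4^44 1/x^3 dx evaluates to 0.0309917.
Boundary: ½(f(4) + f(44)) = ½(0.0156250 + 1.17393e-05) = 0.00781837.
So far: 0.0388101.
k=1: B_{2}/(2)! × [f^{(1)}(44) − f^{(1)}(4)] = 1/12 × (-8.00406e-07 − (-0.0117188)) = 0.000976496.
Running total after k=1: 0.0397866.
k=2: B_{4}/(4)! × [f^{(3)}(44) − f^{(3)}(4)] = −1/720 × (-8.26866e-09 − (-0.0146484)) = -2.03450e-05.
Running total after k=2: 0.0397663.
k=3: B_{6}/(6)! × [f^{(5)}(44) − f^{(5)}(4)] = 1/30240 × (-1.79382e-10 − (-0.0384521)) = 1.27157e-06.
Running total after k=3: 0.0397675.
k=4: B_{8}/(8)! × [f^{(7)}(44) − f^{(7)}(4)] = −1/1209600 × (-6.67124e-12 − (-0.173035)) = -1.43051e-07.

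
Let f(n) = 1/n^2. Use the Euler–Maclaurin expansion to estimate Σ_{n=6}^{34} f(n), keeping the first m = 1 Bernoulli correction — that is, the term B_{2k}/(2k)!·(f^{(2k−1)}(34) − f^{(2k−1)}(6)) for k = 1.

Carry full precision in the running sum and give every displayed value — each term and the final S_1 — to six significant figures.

∫_6^34 1/x^2 dx evaluates to 0.137255.
Boundary: ½(f(6) + f(34)) = ½(0.0277778 + 0.000865052) = 0.0143214.
Integral + boundary = 0.151576.
Correction k=1: B_{2}/2! · (f^{(1)}(34) − f^{(1)}(6)) = 1/12 · (-5.08854e-05 − (-0.00925926)) = 0.000767364.

S_1 ≈ 0.152344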